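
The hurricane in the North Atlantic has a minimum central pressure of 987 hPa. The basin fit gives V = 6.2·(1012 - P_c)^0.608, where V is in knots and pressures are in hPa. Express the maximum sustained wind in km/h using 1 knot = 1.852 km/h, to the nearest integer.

ΔP = 1012 − 987 = 25 hPa.
V ≈ 6.2 × 25^0.608 = 6.2 × 7.079 ≈ 43.887 kt.
43.887 × 1.852 ≈ 81.28 km/h → 81 km/h.

81 km/h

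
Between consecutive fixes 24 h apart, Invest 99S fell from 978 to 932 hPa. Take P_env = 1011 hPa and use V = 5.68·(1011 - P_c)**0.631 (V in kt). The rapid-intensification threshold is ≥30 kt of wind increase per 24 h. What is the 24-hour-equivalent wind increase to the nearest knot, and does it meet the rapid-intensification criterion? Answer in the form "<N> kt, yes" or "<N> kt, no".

38 kt, yes

V₁: ΔP = 33, V ≈ 5.68 × 33^0.631 ≈ 51.59 kt.
V₂: ΔP = 79, V ≈ 5.68 × 79^0.631 ≈ 89.49 kt.
ΔV over 24 h = 37.90 kt → 24 h equivalent = 37.90 × 24/24 ≈ 37.90 kt.
38 kt ≥ 30 kt ⇒ rapid intensification.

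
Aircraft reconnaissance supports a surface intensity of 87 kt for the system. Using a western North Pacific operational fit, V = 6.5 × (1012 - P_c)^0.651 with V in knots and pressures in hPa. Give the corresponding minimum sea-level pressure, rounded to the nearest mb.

ΔP = (V / 6.5)^(1/0.651) = (87/6.5)^1.536.
87/6.5 = 13.385; 13.385^1.536 ≈ 53.77 mb.
P_c = 1012 − 53.77 = 958.23 ≈ 958 mb.

958 mb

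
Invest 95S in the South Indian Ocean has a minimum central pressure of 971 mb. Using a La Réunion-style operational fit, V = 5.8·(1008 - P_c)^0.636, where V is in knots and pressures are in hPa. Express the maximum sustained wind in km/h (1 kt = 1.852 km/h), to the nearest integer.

107 km/h

ΔP = 1008 − 971 = 37 mb.
V ≈ 5.8 × 37^0.636 = 5.8 × 9.940 ≈ 57.651 kt.
57.651 × 1.852 ≈ 106.77 km/h → 107 km/h.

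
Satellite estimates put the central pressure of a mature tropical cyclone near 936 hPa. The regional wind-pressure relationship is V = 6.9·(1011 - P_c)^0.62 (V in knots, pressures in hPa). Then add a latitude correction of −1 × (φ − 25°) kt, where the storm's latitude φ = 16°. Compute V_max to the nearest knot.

109 kt

ΔP = 1011 − 936 = 75 hPa.
75^0.62 ≈ 14.539.
V ≈ 6.9 × 14.539 ≈ 100.3 kt.
Latitude correction: −1 × (16 − 25) = 9 kt.
Corrected V ≈ 109.3 kt → 109 kt.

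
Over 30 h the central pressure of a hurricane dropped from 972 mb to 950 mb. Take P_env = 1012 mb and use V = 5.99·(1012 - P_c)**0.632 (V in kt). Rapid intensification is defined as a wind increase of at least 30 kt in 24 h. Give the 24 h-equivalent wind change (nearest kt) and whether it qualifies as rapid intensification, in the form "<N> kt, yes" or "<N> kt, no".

V₁: ΔP = 40, V ≈ 5.99 × 40^0.632 ≈ 61.65 kt.
V₂: ΔP = 62, V ≈ 5.99 × 62^0.632 ≈ 81.32 kt.
ΔV over 30 h = 19.67 kt → 24 h equivalent = 19.67 × 24/30 ≈ 15.74 kt.
16 kt < 30 kt ⇒ not rapid intensification.

16 kt, no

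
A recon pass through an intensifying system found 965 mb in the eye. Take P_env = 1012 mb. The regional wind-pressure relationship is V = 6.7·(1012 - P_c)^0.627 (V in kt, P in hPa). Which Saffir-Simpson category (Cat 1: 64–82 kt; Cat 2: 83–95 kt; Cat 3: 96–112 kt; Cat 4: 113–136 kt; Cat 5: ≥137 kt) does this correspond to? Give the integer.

ΔP = 1012 − 965 = 47 mb.
V ≈ 6.7 × 47^0.627 = 6.7 × 11.18 ≈ 75 kt.
75 kt falls in the Category 1 band.

1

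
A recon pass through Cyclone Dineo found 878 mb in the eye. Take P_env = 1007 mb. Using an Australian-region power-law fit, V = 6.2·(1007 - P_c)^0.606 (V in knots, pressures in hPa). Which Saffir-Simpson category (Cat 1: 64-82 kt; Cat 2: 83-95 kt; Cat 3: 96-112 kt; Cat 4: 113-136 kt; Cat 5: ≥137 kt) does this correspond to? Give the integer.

ΔP = 1007 − 878 = 129 mb.
V ≈ 6.2 × 129^0.606 = 6.2 × 19.01 ≈ 118 kt.
118 kt falls in the Category 4 band.

4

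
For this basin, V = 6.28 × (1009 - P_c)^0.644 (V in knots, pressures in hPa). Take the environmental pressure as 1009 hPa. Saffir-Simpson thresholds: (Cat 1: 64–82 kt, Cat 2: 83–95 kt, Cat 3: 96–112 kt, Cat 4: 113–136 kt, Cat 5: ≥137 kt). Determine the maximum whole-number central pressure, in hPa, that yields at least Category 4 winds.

920 hPa

Category 4 begins at V = 113 kt.
Required ΔP = (113/6.28)^(1/0.644) = 17.994^1.553 ≈ 88.91 hPa.
P_c ≤ 1009 − 88.91 = 920.09, so the highest integer P_c is 920 hPa.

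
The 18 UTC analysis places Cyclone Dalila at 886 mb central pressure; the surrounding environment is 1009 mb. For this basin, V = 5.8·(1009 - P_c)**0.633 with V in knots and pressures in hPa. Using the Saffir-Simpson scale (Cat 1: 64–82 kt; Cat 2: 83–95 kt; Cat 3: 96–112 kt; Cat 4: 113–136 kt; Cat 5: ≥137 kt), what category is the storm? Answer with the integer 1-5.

ΔP = 1009 − 886 = 123 mb.
V ≈ 5.8 × 123^0.633 = 5.8 × 21.03 ≈ 122 kt.
122 kt falls in the Category 4 band.

4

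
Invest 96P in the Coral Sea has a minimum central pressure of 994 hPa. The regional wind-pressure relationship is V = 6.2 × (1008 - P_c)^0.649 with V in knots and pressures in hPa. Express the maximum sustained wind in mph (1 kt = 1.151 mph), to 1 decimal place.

ΔP = 1008 − 994 = 14 hPa.
V ≈ 6.2 × 14^0.649 = 6.2 × 5.544 ≈ 34.374 kt.
34.374 × 1.151 ≈ 39.56 mph → 39.6 mph.

39.6 mph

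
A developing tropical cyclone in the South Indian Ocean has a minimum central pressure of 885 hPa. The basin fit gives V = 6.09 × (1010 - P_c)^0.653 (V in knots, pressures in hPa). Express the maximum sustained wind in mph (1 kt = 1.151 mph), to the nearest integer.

164 mph

ΔP = 1010 − 885 = 125 hPa.
V ≈ 6.09 × 125^0.653 = 6.09 × 23.404 ≈ 142.528 kt.
142.528 × 1.151 ≈ 164.05 mph → 164 mph.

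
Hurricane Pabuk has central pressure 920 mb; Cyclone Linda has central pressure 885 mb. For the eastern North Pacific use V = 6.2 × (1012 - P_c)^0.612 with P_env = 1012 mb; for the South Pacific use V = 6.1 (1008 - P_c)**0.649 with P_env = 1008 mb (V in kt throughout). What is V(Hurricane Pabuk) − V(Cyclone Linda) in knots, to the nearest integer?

Hurricane Pabuk: ΔP = 92; V ≈ 6.2 × 92^0.612 ≈ 98.68 kt.
Cyclone Linda: ΔP = 123; V ≈ 6.1 × 123^0.649 ≈ 138.57 kt.
Difference ≈ 98.68 − 138.57 = -39.89 → -40 kt.

-40 kt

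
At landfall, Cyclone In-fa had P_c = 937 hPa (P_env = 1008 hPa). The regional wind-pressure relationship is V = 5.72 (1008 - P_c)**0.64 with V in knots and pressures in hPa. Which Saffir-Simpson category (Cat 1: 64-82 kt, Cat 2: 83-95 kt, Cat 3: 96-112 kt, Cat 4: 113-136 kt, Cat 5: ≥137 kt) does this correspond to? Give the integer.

2

ΔP = 1008 − 937 = 71 hPa.
V ≈ 5.72 × 71^0.64 = 5.72 × 15.30 ≈ 88 kt.
88 kt falls in the Category 2 band.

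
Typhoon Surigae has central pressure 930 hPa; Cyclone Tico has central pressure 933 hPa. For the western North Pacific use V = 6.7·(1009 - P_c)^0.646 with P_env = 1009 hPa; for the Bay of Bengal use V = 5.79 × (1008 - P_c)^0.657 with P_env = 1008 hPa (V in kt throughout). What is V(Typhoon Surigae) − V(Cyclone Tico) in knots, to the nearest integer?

14 kt

Typhoon Surigae: ΔP = 79; V ≈ 6.7 × 79^0.646 ≈ 112.70 kt.
Cyclone Tico: ΔP = 75; V ≈ 5.79 × 75^0.657 ≈ 98.76 kt.
Difference ≈ 112.70 − 98.76 = 13.94 → 14 kt.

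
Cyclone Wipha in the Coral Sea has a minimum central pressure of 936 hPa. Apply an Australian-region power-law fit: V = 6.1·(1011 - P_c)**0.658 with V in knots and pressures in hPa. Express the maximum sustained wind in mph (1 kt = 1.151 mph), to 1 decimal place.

ΔP = 1011 − 936 = 75 hPa.
V ≈ 6.1 × 75^0.658 = 6.1 × 17.131 ≈ 104.501 kt.
104.501 × 1.151 ≈ 120.28 mph → 120.3 mph.

120.3 mph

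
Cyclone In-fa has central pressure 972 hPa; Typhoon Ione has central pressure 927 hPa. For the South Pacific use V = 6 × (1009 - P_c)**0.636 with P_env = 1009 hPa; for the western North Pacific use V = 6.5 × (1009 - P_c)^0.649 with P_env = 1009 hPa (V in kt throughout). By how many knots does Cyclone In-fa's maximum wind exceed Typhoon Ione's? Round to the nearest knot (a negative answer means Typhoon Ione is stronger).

Cyclone In-fa: ΔP = 37; V ≈ 6 × 37^0.636 ≈ 59.64 kt.
Typhoon Ione: ΔP = 82; V ≈ 6.5 × 82^0.649 ≈ 113.50 kt.
Difference ≈ 59.64 − 113.50 = -53.86 → -54 kt.

-54 kt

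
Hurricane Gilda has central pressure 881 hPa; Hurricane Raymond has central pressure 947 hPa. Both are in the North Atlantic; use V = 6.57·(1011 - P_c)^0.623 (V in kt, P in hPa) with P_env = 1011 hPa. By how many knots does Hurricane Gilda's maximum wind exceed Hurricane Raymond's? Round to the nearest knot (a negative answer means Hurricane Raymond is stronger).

Hurricane Gilda: ΔP = 130; V ≈ 6.57 × 130^0.623 ≈ 136.32 kt.
Hurricane Raymond: ΔP = 64; V ≈ 6.57 × 64^0.623 ≈ 87.66 kt.
Difference ≈ 136.32 − 87.66 = 48.66 → 49 kt.

49 kt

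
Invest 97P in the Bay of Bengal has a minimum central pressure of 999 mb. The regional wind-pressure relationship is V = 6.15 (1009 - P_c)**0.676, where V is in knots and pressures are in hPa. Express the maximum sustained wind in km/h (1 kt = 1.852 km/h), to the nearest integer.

ΔP = 1009 − 999 = 10 mb.
V ≈ 6.15 × 10^0.676 = 6.15 × 4.742 ≈ 29.166 kt.
29.166 × 1.852 ≈ 54.02 km/h → 54 km/h.

54 km/h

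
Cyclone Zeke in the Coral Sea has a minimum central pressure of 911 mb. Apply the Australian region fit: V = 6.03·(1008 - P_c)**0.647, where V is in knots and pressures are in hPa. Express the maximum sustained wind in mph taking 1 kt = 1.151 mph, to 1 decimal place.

133.9 mph

ΔP = 1008 − 911 = 97 mb.
V ≈ 6.03 × 97^0.647 = 6.03 × 19.295 ≈ 116.348 kt.
116.348 × 1.151 ≈ 133.92 mph → 133.9 mph.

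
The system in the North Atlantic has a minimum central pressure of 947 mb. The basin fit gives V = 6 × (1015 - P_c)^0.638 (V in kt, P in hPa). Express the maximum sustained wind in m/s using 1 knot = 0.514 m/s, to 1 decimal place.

ΔP = 1015 − 947 = 68 mb.
V ≈ 6 × 68^0.638 = 6 × 14.762 ≈ 88.571 kt.
88.571 × 0.514 ≈ 45.53 m/s → 45.5 m/s.

45.5 m/s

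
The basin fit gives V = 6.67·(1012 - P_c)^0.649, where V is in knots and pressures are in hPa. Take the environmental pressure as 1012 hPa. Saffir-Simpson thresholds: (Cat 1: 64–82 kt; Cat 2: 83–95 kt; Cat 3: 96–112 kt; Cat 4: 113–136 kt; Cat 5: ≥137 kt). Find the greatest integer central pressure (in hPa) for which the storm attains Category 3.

Category 3 begins at V = 96 kt.
Required ΔP = (96/6.67)^(1/0.649) = 14.393^1.541 ≈ 60.88 hPa.
P_c ≤ 1012 − 60.88 = 951.12, so the highest integer P_c is 951 hPa.

951 hPa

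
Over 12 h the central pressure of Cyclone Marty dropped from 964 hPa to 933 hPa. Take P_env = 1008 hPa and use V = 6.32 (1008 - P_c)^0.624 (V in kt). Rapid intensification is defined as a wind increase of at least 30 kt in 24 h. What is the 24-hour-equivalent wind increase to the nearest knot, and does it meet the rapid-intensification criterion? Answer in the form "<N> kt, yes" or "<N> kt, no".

V₁: ΔP = 44, V ≈ 6.32 × 44^0.624 ≈ 67.02 kt.
V₂: ΔP = 75, V ≈ 6.32 × 75^0.624 ≈ 93.49 kt.
ΔV over 12 h = 26.47 kt → 24 h equivalent = 26.47 × 24/12 ≈ 52.94 kt.
53 kt ≥ 30 kt ⇒ rapid intensification.

53 kt, yes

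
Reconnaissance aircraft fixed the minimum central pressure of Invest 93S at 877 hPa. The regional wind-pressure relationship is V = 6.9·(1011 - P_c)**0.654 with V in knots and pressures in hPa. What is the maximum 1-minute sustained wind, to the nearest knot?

170 kt

ΔP = 1011 − 877 = 134 hPa.
134^0.654 ≈ 24.611.
V ≈ 6.9 × 24.611 ≈ 169.8 kt.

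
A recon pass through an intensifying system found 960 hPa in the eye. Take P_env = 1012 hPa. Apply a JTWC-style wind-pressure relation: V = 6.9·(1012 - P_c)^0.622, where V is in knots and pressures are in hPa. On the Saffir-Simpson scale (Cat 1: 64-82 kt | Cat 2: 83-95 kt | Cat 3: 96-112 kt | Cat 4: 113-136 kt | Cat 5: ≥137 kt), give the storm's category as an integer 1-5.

ΔP = 1012 − 960 = 52 hPa.
V ≈ 6.9 × 52^0.622 = 6.9 × 11.68 ≈ 81 kt.
81 kt falls in the Category 1 band.

1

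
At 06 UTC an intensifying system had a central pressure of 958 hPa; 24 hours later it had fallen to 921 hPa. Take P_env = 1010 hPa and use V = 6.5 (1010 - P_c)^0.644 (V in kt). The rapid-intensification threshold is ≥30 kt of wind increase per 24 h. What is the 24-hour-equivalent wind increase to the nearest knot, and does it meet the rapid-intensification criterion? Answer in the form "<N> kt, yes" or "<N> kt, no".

V₁: ΔP = 52, V ≈ 6.5 × 52^0.644 ≈ 82.80 kt.
V₂: ΔP = 89, V ≈ 6.5 × 89^0.644 ≈ 117.04 kt.
ΔV over 24 h = 34.24 kt → 24 h equivalent = 34.24 × 24/24 ≈ 34.24 kt.
34 kt ≥ 30 kt ⇒ rapid intensification.

34 kt, yes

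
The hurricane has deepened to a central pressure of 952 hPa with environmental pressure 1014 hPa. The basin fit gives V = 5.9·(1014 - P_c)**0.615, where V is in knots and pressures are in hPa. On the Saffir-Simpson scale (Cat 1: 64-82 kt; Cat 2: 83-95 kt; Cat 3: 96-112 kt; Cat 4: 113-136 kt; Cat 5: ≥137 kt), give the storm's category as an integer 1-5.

1

ΔP = 1014 − 952 = 62 hPa.
V ≈ 5.9 × 62^0.615 = 5.9 × 12.66 ≈ 75 kt.
75 kt falls in the Category 1 band.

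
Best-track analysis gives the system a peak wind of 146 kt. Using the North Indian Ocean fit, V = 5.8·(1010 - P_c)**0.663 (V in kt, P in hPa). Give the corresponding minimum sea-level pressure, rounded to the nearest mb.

880 mb

ΔP = (V / 5.8)^(1/0.663) = (146/5.8)^1.508.
146/5.8 = 25.172; 25.172^1.508 ≈ 129.72 mb.
P_c = 1010 − 129.72 = 880.28 ≈ 880 mb.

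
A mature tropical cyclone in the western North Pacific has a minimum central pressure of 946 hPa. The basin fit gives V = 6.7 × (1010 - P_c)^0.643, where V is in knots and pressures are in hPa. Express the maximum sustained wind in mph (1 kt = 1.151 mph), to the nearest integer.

112 mph

ΔP = 1010 − 946 = 64 hPa.
V ≈ 6.7 × 64^0.643 = 6.7 × 14.500 ≈ 97.151 kt.
97.151 × 1.151 ≈ 111.82 mph → 112 mph.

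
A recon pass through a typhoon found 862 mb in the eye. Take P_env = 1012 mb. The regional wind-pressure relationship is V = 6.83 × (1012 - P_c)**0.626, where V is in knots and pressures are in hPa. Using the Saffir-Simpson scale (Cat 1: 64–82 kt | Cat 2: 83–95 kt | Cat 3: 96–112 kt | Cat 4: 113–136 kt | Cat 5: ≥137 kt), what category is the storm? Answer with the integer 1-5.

ΔP = 1012 − 862 = 150 mb.
V ≈ 6.83 × 150^0.626 = 6.83 × 23.03 ≈ 157 kt.
157 kt falls in the Category 5 band.

5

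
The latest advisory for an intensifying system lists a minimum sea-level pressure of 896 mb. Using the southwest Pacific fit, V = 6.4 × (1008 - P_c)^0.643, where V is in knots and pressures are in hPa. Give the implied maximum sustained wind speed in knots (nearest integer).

ΔP = 1008 − 896 = 112 mb.
112^0.643 ≈ 20.780.
V ≈ 6.4 × 20.780 ≈ 133.0 kt.

133 kt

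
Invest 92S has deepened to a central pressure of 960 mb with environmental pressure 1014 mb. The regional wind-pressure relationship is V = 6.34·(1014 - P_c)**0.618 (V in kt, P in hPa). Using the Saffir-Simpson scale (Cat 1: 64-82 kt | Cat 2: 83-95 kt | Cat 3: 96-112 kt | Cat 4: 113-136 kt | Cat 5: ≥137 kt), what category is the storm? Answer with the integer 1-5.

ΔP = 1014 − 960 = 54 mb.
V ≈ 6.34 × 54^0.618 = 6.34 × 11.77 ≈ 75 kt.
75 kt falls in the Category 1 band.

1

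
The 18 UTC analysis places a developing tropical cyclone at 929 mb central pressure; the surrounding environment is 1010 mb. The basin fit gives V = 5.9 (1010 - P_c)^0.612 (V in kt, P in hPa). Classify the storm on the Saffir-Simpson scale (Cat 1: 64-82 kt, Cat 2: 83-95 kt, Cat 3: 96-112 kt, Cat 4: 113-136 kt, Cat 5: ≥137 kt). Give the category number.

2

ΔP = 1010 − 929 = 81 mb.
V ≈ 5.9 × 81^0.612 = 5.9 × 14.72 ≈ 87 kt.
87 kt falls in the Category 2 band.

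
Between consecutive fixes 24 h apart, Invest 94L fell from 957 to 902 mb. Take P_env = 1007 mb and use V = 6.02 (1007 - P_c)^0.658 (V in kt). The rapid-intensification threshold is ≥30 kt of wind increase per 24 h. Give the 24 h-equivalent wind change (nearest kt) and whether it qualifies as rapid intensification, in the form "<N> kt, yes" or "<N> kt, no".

50 kt, yes

V₁: ΔP = 50, V ≈ 6.02 × 50^0.658 ≈ 78.98 kt.
V₂: ΔP = 105, V ≈ 6.02 × 105^0.658 ≈ 128.69 kt.
ΔV over 24 h = 49.71 kt → 24 h equivalent = 49.71 × 24/24 ≈ 49.71 kt.
50 kt ≥ 30 kt ⇒ rapid intensification.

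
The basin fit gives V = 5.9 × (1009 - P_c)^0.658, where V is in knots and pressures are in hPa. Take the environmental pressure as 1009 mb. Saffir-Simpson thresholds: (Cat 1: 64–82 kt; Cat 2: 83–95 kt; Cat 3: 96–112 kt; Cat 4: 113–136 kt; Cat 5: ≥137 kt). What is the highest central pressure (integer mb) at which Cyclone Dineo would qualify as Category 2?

Category 2 begins at V = 83 kt.
Required ΔP = (83/5.9)^(1/0.658) = 14.068^1.520 ≈ 55.59 mb.
P_c ≤ 1009 − 55.59 = 953.41, so the highest integer P_c is 953 mb.

953 mb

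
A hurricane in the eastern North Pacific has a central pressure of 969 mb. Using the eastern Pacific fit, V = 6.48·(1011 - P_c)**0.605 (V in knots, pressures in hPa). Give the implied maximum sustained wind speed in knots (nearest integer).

ΔP = 1011 − 969 = 42 mb.
42^0.605 ≈ 9.595.
V ≈ 6.48 × 9.595 ≈ 62.2 kt.

62 kt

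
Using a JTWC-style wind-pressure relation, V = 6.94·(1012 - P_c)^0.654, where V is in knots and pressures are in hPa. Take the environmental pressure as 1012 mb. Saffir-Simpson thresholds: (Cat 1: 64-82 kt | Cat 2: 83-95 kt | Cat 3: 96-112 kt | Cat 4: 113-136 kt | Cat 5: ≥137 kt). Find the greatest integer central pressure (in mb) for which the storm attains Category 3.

956 mb

Category 3 begins at V = 96 kt.
Required ΔP = (96/6.94)^(1/0.654) = 13.833^1.529 ≈ 55.53 mb.
P_c ≤ 1012 − 55.53 = 956.47, so the highest integer P_c is 956 mb.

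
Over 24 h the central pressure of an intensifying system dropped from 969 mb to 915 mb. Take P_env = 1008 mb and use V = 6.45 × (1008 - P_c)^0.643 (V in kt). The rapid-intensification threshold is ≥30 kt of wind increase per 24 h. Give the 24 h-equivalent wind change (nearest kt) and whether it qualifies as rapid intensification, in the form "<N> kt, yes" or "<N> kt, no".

V₁: ΔP = 39, V ≈ 6.45 × 39^0.643 ≈ 68.02 kt.
V₂: ΔP = 93, V ≈ 6.45 × 93^0.643 ≈ 118.93 kt.
ΔV over 24 h = 50.91 kt → 24 h equivalent = 50.91 × 24/24 ≈ 50.91 kt.
51 kt ≥ 30 kt ⇒ rapid intensification.

51 kt, yes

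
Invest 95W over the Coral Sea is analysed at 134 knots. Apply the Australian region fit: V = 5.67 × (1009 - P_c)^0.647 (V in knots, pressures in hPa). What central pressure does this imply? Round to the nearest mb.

876 mb

ΔP = (V / 5.67)^(1/0.647) = (134/5.67)^1.546.
134/5.67 = 23.633; 23.633^1.546 ≈ 132.71 mb.
P_c = 1009 − 132.71 = 876.29 ≈ 876 mb.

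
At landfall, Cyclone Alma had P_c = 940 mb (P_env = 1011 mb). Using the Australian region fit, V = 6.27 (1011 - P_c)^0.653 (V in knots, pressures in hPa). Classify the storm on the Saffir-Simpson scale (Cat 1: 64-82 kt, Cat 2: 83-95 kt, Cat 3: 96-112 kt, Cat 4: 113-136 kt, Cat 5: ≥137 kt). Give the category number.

3

ΔP = 1011 − 940 = 71 mb.
V ≈ 6.27 × 71^0.653 = 6.27 × 16.18 ≈ 101 kt.
101 kt falls in the Category 3 band.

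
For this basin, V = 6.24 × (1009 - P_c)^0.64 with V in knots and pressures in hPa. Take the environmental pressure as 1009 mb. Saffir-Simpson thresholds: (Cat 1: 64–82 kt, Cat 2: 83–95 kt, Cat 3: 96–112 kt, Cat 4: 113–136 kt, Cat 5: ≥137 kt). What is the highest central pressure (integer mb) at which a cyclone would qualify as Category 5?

884 mb

Category 5 begins at V = 137 kt.
Required ΔP = (137/6.24)^(1/0.64) = 21.955^1.562 ≈ 124.78 mb.
P_c ≤ 1009 − 124.78 = 884.22, so the highest integer P_c is 884 mb.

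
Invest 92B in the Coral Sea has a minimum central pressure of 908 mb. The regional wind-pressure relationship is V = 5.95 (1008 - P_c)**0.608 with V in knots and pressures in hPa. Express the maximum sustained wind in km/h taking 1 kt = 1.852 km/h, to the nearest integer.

181 km/h

ΔP = 1008 − 908 = 100 mb.
V ≈ 5.95 × 100^0.608 = 5.95 × 16.444 ≈ 97.840 kt.
97.840 × 1.852 ≈ 181.20 km/h → 181 km/h.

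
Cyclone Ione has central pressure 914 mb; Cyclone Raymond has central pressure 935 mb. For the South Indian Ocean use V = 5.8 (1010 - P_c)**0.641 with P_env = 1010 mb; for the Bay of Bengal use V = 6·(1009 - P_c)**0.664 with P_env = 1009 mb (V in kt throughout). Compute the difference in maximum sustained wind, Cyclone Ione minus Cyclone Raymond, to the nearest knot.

Cyclone Ione: ΔP = 96; V ≈ 5.8 × 96^0.641 ≈ 108.16 kt.
Cyclone Raymond: ΔP = 74; V ≈ 6 × 74^0.664 ≈ 104.55 kt.
Difference ≈ 108.16 − 104.55 = 3.61 → 4 kt.

4 kt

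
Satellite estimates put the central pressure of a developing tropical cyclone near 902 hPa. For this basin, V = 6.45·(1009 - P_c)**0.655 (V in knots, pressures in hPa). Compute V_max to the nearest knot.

ΔP = 1009 − 902 = 107 hPa.
107^0.655 ≈ 21.343.
V ≈ 6.45 × 21.343 ≈ 137.7 kt.

138 kt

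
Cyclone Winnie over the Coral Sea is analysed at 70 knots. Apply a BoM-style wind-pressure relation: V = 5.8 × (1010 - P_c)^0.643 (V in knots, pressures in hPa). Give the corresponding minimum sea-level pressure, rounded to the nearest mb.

ΔP = (V / 5.8)^(1/0.643) = (70/5.8)^1.555.
70/5.8 = 12.069; 12.069^1.555 ≈ 48.11 mb.
P_c = 1010 − 48.11 = 961.89 ≈ 962 mb.

962 mb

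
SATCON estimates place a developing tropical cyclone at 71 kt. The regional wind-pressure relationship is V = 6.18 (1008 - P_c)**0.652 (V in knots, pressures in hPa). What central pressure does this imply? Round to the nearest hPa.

966 hPa

ΔP = (V / 6.18)^(1/0.652) = (71/6.18)^1.534.
71/6.18 = 11.489; 11.489^1.534 ≈ 42.28 hPa.
P_c = 1008 − 42.28 = 965.72 ≈ 966 hPa.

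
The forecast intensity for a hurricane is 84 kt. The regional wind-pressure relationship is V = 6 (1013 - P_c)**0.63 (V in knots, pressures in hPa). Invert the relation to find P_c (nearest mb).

947 mb

ΔP = (V / 6)^(1/0.63) = (84/6)^1.587.
84/6 = 14.000; 14.000^1.587 ≈ 65.96 mb.
P_c = 1013 − 65.96 = 947.04 ≈ 947 mb.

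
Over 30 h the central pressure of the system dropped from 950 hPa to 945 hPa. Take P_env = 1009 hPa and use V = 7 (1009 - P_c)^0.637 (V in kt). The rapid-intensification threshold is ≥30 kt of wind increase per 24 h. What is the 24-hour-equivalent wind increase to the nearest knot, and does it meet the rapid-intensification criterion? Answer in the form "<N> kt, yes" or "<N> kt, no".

V₁: ΔP = 59, V ≈ 7 × 59^0.637 ≈ 94.00 kt.
V₂: ΔP = 64, V ≈ 7 × 64^0.637 ≈ 99.00 kt.
ΔV over 30 h = 5.00 kt → 24 h equivalent = 5.00 × 24/30 ≈ 4.00 kt.
4 kt < 30 kt ⇒ not rapid intensification.

4 kt, no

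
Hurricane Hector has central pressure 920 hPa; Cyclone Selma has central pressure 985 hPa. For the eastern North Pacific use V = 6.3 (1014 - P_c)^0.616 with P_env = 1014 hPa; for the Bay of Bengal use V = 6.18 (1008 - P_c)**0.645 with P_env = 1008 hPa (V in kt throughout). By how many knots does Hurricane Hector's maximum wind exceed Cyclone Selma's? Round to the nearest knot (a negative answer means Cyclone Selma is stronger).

Hurricane Hector: ΔP = 94; V ≈ 6.3 × 94^0.616 ≈ 103.46 kt.
Cyclone Selma: ΔP = 23; V ≈ 6.18 × 23^0.645 ≈ 46.70 kt.
Difference ≈ 103.46 − 46.70 = 56.76 → 57 kt.

57 kt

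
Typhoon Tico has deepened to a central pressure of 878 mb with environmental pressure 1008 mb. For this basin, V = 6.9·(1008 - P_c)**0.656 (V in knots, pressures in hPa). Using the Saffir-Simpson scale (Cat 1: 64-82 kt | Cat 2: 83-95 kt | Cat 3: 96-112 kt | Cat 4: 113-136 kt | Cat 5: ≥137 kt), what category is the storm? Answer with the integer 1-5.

5

ΔP = 1008 − 878 = 130 mb.
V ≈ 6.9 × 130^0.656 = 6.9 × 24.36 ≈ 168 kt.
168 kt falls in the Category 5 band.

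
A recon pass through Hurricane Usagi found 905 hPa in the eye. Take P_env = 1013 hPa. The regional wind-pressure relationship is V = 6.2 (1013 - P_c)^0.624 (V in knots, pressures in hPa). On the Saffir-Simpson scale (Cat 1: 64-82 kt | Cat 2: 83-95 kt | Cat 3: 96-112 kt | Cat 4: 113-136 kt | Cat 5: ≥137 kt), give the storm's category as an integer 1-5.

ΔP = 1013 − 905 = 108 hPa.
V ≈ 6.2 × 108^0.624 = 6.2 × 18.57 ≈ 115 kt.
115 kt falls in the Category 4 band.

4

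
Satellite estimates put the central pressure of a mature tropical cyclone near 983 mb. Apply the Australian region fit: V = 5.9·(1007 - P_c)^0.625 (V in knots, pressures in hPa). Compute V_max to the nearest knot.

ΔP = 1007 − 983 = 24 mb.
24^0.625 ≈ 7.288.
V ≈ 5.9 × 7.288 ≈ 43.0 kt.

43 kt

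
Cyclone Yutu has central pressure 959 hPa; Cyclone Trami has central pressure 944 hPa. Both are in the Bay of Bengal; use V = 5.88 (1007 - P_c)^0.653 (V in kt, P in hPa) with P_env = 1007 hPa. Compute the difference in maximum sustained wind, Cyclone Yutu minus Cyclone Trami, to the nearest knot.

Cyclone Yutu: ΔP = 48; V ≈ 5.88 × 48^0.653 ≈ 73.66 kt.
Cyclone Trami: ΔP = 63; V ≈ 5.88 × 63^0.653 ≈ 87.97 kt.
Difference ≈ 73.66 − 87.97 = -14.31 → -14 kt.

-14 kt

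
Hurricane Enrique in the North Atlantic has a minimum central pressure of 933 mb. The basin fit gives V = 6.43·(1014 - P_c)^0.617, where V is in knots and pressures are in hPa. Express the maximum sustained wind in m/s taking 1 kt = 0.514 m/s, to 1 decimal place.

49.7 m/s

ΔP = 1014 − 933 = 81 mb.
V ≈ 6.43 × 81^0.617 = 6.43 × 15.050 ≈ 96.771 kt.
96.771 × 0.514 ≈ 49.74 m/s → 49.7 m/s.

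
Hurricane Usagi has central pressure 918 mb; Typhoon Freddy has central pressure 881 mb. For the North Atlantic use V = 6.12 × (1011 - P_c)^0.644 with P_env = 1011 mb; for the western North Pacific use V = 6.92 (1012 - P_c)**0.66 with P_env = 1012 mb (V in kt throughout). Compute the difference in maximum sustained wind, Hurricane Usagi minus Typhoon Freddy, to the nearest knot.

Hurricane Usagi: ΔP = 93; V ≈ 6.12 × 93^0.644 ≈ 113.36 kt.
Typhoon Freddy: ΔP = 131; V ≈ 6.92 × 131^0.66 ≈ 172.78 kt.
Difference ≈ 113.36 − 172.78 = -59.42 → -59 kt.

-59 kt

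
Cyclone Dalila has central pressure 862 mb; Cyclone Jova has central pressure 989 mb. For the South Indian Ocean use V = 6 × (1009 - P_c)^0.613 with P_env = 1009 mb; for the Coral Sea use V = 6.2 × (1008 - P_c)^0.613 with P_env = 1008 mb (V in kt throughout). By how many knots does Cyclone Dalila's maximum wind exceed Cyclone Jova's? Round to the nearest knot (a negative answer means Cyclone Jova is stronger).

90 kt

Cyclone Dalila: ΔP = 147; V ≈ 6 × 147^0.613 ≈ 127.85 kt.
Cyclone Jova: ΔP = 19; V ≈ 6.2 × 19^0.613 ≈ 37.69 kt.
Difference ≈ 127.85 − 37.69 = 90.16 → 90 kt.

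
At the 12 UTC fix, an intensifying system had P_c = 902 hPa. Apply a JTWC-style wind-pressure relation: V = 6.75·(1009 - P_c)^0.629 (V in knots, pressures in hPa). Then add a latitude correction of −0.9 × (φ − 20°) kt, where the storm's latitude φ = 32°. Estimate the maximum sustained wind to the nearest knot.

ΔP = 1009 − 902 = 107 hPa.
107^0.629 ≈ 18.901.
V ≈ 6.75 × 18.901 ≈ 127.6 kt.
Latitude correction: −0.9 × (32 − 20) = -10.8 kt.
Corrected V ≈ 116.8 kt → 117 kt.

117 kt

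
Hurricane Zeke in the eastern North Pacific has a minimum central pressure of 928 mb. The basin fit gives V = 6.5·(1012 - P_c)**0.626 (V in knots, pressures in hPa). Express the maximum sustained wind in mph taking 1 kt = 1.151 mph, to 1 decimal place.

ΔP = 1012 − 928 = 84 mb.
V ≈ 6.5 × 84^0.626 = 6.5 × 16.018 ≈ 104.115 kt.
104.115 × 1.151 ≈ 119.84 mph → 119.8 mph.

119.8 mph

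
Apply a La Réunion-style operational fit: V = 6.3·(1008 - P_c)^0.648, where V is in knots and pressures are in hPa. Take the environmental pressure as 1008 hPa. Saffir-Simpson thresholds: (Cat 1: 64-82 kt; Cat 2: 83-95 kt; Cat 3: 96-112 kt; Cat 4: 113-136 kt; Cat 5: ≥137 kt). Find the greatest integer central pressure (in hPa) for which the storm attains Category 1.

Category 1 begins at V = 64 kt.
Required ΔP = (64/6.3)^(1/0.648) = 10.159^1.543 ≈ 35.79 hPa.
P_c ≤ 1008 − 35.79 = 972.21, so the highest integer P_c is 972 hPa.

972 hPa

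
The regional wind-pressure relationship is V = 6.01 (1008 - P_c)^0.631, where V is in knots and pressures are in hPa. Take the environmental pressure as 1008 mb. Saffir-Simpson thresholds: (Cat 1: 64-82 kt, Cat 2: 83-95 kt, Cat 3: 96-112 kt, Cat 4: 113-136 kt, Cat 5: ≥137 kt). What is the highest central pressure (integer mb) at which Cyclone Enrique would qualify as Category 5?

Category 5 begins at V = 137 kt.
Required ΔP = (137/6.01)^(1/0.631) = 22.795^1.585 ≈ 141.87 mb.
P_c ≤ 1008 − 141.87 = 866.13, so the highest integer P_c is 866 mb.

866 mb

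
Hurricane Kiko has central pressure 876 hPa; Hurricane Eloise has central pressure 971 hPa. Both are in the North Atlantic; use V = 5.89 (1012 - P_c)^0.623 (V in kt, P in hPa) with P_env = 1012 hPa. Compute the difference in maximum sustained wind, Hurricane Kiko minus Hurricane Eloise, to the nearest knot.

Hurricane Kiko: ΔP = 136; V ≈ 5.89 × 136^0.623 ≈ 125.69 kt.
Hurricane Eloise: ΔP = 41; V ≈ 5.89 × 41^0.623 ≈ 59.55 kt.
Difference ≈ 125.69 − 59.55 = 66.14 → 66 kt.

66 kt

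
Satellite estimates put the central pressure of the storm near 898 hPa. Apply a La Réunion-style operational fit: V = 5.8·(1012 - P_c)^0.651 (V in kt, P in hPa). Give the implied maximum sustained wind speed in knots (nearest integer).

127 kt

ΔP = 1012 − 898 = 114 hPa.
114^0.651 ≈ 21.830.
V ≈ 5.8 × 21.830 ≈ 126.6 kt.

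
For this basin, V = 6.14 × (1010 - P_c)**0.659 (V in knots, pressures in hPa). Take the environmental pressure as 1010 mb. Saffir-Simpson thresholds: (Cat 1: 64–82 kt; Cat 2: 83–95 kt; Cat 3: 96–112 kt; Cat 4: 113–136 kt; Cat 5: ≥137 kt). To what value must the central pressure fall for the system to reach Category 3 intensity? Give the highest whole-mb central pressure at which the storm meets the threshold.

Category 3 begins at V = 96 kt.
Required ΔP = (96/6.14)^(1/0.659) = 15.635^1.517 ≈ 64.86 mb.
P_c ≤ 1010 − 64.86 = 945.14, so the highest integer P_c is 945 mb.

945 mb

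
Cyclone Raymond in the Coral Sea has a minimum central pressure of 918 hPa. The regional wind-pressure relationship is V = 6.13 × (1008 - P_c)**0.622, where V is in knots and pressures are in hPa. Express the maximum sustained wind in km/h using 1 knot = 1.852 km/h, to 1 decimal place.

186.5 km/h

ΔP = 1008 − 918 = 90 hPa.
V ≈ 6.13 × 90^0.622 = 6.13 × 16.426 ≈ 100.693 kt.
100.693 × 1.852 ≈ 186.48 km/h → 186.5 km/h.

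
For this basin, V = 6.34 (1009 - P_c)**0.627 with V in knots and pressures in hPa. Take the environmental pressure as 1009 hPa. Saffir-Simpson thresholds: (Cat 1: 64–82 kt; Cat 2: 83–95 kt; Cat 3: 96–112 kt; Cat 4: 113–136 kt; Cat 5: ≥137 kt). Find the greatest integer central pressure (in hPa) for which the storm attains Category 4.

910 hPa

Category 4 begins at V = 113 kt.
Required ΔP = (113/6.34)^(1/0.627) = 17.823^1.595 ≈ 98.90 hPa.
P_c ≤ 1009 − 98.90 = 910.10, so the highest integer P_c is 910 hPa.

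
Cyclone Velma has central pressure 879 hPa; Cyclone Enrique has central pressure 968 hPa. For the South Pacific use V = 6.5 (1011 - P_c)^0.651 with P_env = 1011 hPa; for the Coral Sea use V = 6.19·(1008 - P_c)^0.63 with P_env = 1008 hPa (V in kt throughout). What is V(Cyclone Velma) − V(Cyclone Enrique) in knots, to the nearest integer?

Cyclone Velma: ΔP = 132; V ≈ 6.5 × 132^0.651 ≈ 156.10 kt.
Cyclone Enrique: ΔP = 40; V ≈ 6.19 × 40^0.63 ≈ 63.24 kt.
Difference ≈ 156.10 − 63.24 = 92.86 → 93 kt.

93 kt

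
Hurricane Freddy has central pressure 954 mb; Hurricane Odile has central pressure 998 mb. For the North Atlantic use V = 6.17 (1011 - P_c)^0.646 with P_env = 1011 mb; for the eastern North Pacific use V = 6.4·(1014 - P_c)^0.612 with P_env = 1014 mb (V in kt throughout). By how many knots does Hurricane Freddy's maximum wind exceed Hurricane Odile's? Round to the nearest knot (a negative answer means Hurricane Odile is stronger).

49 kt

Hurricane Freddy: ΔP = 57; V ≈ 6.17 × 57^0.646 ≈ 84.06 kt.
Hurricane Odile: ΔP = 16; V ≈ 6.4 × 16^0.612 ≈ 34.92 kt.
Difference ≈ 84.06 − 34.92 = 49.14 → 49 kt.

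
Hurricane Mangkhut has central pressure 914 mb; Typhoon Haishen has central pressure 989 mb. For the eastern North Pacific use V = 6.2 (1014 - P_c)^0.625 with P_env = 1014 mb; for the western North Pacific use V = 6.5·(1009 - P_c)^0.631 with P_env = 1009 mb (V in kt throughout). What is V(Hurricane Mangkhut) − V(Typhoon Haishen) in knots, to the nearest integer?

Hurricane Mangkhut: ΔP = 100; V ≈ 6.2 × 100^0.625 ≈ 110.25 kt.
Typhoon Haishen: ΔP = 20; V ≈ 6.5 × 20^0.631 ≈ 43.04 kt.
Difference ≈ 110.25 − 43.04 = 67.21 → 67 kt.

67 kt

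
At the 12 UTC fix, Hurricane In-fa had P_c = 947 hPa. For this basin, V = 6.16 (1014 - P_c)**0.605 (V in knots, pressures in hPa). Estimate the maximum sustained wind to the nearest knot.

ΔP = 1014 − 947 = 67 hPa.
67^0.605 ≈ 12.728.
V ≈ 6.16 × 12.728 ≈ 78.4 kt.

78 kt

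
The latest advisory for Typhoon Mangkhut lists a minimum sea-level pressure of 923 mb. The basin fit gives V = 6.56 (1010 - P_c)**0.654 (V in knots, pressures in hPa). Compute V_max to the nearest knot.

122 kt

ΔP = 1010 − 923 = 87 mb.
87^0.654 ≈ 18.554.
V ≈ 6.56 × 18.554 ≈ 121.7 kt.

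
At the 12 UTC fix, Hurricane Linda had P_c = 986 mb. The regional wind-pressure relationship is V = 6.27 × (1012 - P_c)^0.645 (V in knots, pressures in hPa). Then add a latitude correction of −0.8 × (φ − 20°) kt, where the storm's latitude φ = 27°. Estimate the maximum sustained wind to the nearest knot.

46 kt

ΔP = 1012 − 986 = 26 mb.
26^0.645 ≈ 8.178.
V ≈ 6.27 × 8.178 ≈ 51.3 kt.
Latitude correction: −0.8 × (27 − 20) = -5.6 kt.
Corrected V ≈ 45.7 kt → 46 kt.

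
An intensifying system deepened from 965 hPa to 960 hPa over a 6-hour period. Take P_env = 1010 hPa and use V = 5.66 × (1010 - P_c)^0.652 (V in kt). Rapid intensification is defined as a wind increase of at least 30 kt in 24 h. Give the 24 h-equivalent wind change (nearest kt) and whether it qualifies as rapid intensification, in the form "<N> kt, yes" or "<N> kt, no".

V₁: ΔP = 45, V ≈ 5.66 × 45^0.652 ≈ 67.72 kt.
V₂: ΔP = 50, V ≈ 5.66 × 50^0.652 ≈ 72.53 kt.
ΔV over 6 h = 4.81 kt → 24 h equivalent = 4.81 × 24/6 ≈ 19.24 kt.
19 kt < 30 kt ⇒ not rapid intensification.

19 kt, no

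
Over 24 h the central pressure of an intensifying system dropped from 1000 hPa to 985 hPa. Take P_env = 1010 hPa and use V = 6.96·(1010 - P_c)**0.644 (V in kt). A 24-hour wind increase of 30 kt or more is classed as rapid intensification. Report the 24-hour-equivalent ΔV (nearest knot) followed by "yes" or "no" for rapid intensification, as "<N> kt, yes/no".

V₁: ΔP = 10, V ≈ 6.96 × 10^0.644 ≈ 30.66 kt.
V₂: ΔP = 25, V ≈ 6.96 × 25^0.644 ≈ 55.32 kt.
ΔV over 24 h = 24.66 kt → 24 h equivalent = 24.66 × 24/24 ≈ 24.66 kt.
25 kt < 30 kt ⇒ not rapid intensification.

25 kt, no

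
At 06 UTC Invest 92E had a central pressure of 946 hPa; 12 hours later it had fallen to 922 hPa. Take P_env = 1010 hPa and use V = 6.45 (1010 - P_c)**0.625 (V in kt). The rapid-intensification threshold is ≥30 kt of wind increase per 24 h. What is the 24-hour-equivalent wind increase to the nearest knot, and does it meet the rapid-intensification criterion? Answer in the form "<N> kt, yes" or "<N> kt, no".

38 kt, yes

V₁: ΔP = 64, V ≈ 6.45 × 64^0.625 ≈ 86.78 kt.
V₂: ΔP = 88, V ≈ 6.45 × 88^0.625 ≈ 105.89 kt.
ΔV over 12 h = 19.11 kt → 24 h equivalent = 19.11 × 24/12 ≈ 38.22 kt.
38 kt ≥ 30 kt ⇒ rapid intensification.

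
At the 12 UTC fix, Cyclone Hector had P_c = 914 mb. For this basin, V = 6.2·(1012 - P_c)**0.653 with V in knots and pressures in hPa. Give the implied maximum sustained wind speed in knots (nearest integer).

124 kt

ΔP = 1012 − 914 = 98 mb.
98^0.653 ≈ 19.965.
V ≈ 6.2 × 19.965 ≈ 123.8 kt.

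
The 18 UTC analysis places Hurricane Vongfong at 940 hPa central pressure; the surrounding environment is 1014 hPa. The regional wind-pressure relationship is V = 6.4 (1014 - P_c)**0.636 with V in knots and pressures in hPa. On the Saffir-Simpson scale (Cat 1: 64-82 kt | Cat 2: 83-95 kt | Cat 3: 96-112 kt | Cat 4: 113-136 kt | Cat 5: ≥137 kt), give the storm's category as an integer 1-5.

ΔP = 1014 − 940 = 74 hPa.
V ≈ 6.4 × 74^0.636 = 6.4 × 15.45 ≈ 99 kt.
99 kt falls in the Category 3 band.

3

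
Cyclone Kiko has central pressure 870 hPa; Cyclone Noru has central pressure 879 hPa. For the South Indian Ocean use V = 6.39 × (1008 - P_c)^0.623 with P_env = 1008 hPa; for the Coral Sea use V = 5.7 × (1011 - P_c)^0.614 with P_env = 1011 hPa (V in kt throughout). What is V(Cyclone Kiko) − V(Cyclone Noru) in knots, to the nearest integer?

23 kt

Cyclone Kiko: ΔP = 138; V ≈ 6.39 × 138^0.623 ≈ 137.61 kt.
Cyclone Noru: ΔP = 132; V ≈ 5.7 × 132^0.614 ≈ 114.26 kt.
Difference ≈ 137.61 − 114.26 = 23.35 → 23 kt.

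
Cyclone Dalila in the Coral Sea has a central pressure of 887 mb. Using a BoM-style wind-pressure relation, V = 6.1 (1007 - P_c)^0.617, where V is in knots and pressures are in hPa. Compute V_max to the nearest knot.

117 kt

ΔP = 1007 − 887 = 120 mb.
120^0.617 ≈ 19.180.
V ≈ 6.1 × 19.180 ≈ 117.0 kt.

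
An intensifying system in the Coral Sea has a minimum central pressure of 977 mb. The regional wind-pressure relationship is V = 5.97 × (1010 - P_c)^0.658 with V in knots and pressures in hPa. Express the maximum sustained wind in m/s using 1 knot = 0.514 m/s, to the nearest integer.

ΔP = 1010 − 977 = 33 mb.
V ≈ 5.97 × 33^0.658 = 5.97 × 9.981 ≈ 59.588 kt.
59.588 × 0.514 ≈ 30.63 m/s → 31 m/s.

31 m/s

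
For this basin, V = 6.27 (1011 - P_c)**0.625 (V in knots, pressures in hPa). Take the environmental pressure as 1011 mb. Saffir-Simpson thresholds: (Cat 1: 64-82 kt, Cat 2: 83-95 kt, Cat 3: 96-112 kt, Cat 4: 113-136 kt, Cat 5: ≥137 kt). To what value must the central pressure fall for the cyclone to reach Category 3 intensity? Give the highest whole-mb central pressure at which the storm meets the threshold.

932 mb

Category 3 begins at V = 96 kt.
Required ΔP = (96/6.27)^(1/0.625) = 15.311^1.600 ≈ 78.71 mb.
P_c ≤ 1011 − 78.71 = 932.29, so the highest integer P_c is 932 mb.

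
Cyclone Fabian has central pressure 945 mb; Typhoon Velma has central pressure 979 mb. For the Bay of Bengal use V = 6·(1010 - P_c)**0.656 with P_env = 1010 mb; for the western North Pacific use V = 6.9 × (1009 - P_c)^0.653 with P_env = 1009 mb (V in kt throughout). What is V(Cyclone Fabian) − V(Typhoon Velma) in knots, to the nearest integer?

Cyclone Fabian: ΔP = 65; V ≈ 6 × 65^0.656 ≈ 92.77 kt.
Typhoon Velma: ΔP = 30; V ≈ 6.9 × 30^0.653 ≈ 63.59 kt.
Difference ≈ 92.77 − 63.59 = 29.18 → 29 kt.

29 kt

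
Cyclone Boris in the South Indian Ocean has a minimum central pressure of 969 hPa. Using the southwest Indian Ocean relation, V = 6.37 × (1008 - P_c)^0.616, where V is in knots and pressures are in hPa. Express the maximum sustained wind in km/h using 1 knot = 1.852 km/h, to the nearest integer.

113 km/h

ΔP = 1008 − 969 = 39 hPa.
V ≈ 6.37 × 39^0.616 = 6.37 × 9.552 ≈ 60.846 kt.
60.846 × 1.852 ≈ 112.69 km/h → 113 km/h.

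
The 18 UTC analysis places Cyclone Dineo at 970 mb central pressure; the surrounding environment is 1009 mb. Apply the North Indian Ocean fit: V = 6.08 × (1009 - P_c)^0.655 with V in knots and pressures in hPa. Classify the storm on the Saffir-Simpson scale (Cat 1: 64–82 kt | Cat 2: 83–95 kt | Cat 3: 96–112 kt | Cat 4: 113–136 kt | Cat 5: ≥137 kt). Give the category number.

ΔP = 1009 − 970 = 39 mb.
V ≈ 6.08 × 39^0.655 = 6.08 × 11.02 ≈ 67 kt.
67 kt falls in the Category 1 band.

1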